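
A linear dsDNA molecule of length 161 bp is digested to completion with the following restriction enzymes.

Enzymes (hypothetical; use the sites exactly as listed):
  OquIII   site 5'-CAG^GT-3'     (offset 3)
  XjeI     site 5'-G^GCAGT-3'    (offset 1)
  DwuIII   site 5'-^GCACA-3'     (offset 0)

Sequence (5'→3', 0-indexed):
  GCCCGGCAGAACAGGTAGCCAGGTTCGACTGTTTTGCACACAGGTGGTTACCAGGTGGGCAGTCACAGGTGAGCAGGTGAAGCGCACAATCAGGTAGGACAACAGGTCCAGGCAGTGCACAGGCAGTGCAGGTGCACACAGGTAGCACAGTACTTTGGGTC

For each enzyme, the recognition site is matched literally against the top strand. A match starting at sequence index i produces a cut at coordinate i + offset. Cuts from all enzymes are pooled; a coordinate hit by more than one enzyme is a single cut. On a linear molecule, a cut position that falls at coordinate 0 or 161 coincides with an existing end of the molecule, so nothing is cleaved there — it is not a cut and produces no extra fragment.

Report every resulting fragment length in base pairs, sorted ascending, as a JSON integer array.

[2,3,4,5,6,6,7,8,8,8,8,9,10,10,11,12,13,14,17]

Site scan:
  OquIII (CAGGT, off=3): starts [11, 19, 40, 51, 65, 73, 90, 102, 128, 138] → cuts [14, 22, 43, 54, 68, 76, 93, 105, 131, 141]
  XjeI (GGCAGT, off=1): starts [57, 110, 121] → cuts [58, 111, 122]
  DwuIII (GCACA, off=0): starts [35, 83, 116, 133, 144] → cuts [35, 83, 116, 133, 144]

Pooled cuts: [14, 22, 35, 43, 54, 58, 68, 76, 83, 93, 105, 111, 116, 122, 131, 133, 141, 144]

Fragments:
  [0,14): 14 bp
  [14,22): 8 bp
  [22,35): 13 bp
  [35,43): 8 bp
  [43,54): 11 bp
  [54,58): 4 bp
  [58,68): 10 bp
  [68,76): 8 bp
  [76,83): 7 bp
  [83,93): 10 bp
  [93,105): 12 bp
  [105,111): 6 bp
  [111,116): 5 bp
  [116,122): 6 bp
  [122,131): 9 bp
  [131,133): 2 bp
  [133,141): 8 bp
  [141,144): 3 bp
  [144,161): 17 bp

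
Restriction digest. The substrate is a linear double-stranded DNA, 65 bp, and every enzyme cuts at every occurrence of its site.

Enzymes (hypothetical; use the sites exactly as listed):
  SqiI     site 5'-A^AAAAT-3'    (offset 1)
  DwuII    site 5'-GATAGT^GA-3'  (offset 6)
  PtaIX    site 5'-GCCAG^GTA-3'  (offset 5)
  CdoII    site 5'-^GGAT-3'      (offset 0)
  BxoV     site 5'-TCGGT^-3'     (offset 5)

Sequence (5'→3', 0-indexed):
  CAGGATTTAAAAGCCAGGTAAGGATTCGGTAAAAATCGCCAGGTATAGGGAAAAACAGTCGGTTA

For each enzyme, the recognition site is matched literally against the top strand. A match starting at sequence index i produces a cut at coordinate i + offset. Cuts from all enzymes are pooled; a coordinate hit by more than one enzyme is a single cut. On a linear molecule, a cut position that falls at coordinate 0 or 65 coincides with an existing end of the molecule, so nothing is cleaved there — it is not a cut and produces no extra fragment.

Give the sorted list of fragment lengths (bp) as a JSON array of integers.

[1,2,2,4,9,11,15,21]

Per-enzyme occurrences:
  SqiI (AAAAAT, off=1): starts [30] → cuts [31]
  DwuII (GATAGTGA, off=6): no sites
  PtaIX (GCCAGGTA, off=5): starts [12, 37] → cuts [17, 42]
  CdoII (GGAT, off=0): starts [2, 21] → cuts [2, 21]
  BxoV (TCGGT, off=5): starts [25, 58] → cuts [30, 63]

Pooled cuts: [2, 17, 21, 30, 31, 42, 63]

Fragment lengths:
  [0,2): 2 bp
  [2,17): 15 bp
  [17,21): 4 bp
  [21,30): 9 bp
  [30,31): 1 bp
  [31,42): 11 bp
  [42,63): 21 bp
  [63,65): 2 bp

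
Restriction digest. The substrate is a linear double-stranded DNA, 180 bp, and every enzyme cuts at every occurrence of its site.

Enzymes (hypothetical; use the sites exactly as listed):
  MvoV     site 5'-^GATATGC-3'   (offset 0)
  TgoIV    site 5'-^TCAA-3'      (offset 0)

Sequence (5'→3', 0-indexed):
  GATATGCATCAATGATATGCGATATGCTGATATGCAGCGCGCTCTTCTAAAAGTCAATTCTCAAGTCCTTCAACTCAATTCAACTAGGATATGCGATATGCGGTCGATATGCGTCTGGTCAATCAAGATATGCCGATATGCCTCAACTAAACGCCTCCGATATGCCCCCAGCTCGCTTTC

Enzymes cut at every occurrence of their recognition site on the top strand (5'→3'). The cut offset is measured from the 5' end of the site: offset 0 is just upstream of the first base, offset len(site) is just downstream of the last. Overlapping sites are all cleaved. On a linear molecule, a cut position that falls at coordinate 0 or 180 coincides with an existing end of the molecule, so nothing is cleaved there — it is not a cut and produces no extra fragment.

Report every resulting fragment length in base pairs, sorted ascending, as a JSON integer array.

Site scan:
  MvoV (GATATGC, off=0): starts [0, 13, 20, 28, 87, 94, 105, 126, 134, 158] → cuts [13, 20, 28, 87, 94, 105, 126, 134, 158] (position 0 is a terminus of the linear molecule — no cut)
  TgoIV (TCAA, off=0): starts [8, 53, 60, 69, 74, 79, 118, 122, 142] → cuts [8, 53, 60, 69, 74, 79, 118, 122, 142]

All cut coordinates (distinct, sorted): [8, 13, 20, 28, 53, 60, 69, 74, 79, 87, 94, 105, 118, 122, 126, 134, 142, 158]

Fragments:
  [0,8): 8 bp
  [8,13): 5 bp
  [13,20): 7 bp
  [20,28): 8 bp
  [28,53): 25 bp
  [53,60): 7 bp
  [60,69): 9 bp
  [69,74): 5 bp
  [74,79): 5 bp
  [79,87): 8 bp
  [87,94): 7 bp
  [94,105): 11 bp
  [105,118): 13 bp
  [118,122): 4 bp
  [122,126): 4 bp
  [126,134): 8 bp
  [134,142): 8 bp
  [142,158): 16 bp
  [158,180): 22 bp

[4,4,5,5,5,7,7,7,8,8,8,8,8,9,11,13,16,22,25]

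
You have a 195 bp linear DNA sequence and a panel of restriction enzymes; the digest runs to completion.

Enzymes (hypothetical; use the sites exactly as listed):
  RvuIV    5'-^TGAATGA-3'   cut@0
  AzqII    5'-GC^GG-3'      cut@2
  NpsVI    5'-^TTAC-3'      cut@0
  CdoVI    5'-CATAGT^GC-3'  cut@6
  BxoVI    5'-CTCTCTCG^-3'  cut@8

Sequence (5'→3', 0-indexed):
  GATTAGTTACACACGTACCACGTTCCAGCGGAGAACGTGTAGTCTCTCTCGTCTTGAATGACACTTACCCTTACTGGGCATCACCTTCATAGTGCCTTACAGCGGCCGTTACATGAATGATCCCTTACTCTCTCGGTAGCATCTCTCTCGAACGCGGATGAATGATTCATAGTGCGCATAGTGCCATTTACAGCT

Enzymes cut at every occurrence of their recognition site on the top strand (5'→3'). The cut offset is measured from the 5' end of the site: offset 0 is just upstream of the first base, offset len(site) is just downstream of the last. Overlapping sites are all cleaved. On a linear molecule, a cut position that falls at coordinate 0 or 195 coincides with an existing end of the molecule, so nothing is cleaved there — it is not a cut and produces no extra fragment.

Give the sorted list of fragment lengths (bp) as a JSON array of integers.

Site scan:
  RvuIV TGAATGA/0: at [54, 113, 158] ⇒ [54, 113, 158]
  AzqII GCGG/2: at [27, 101, 153] ⇒ [29, 103, 155]
  NpsVI TTAC/0: at [6, 64, 70, 96, 108, 124, 187] ⇒ [6, 64, 70, 96, 108, 124, 187]
  CdoVI CATAGTGC/6: at [87, 167, 176] ⇒ [93, 173, 182]
  BxoVI CTCTCTCG/8: at [43, 127, 142] ⇒ [51, 135, 150]

Pooled cuts: [6, 29, 51, 54, 64, 70, 93, 96, 103, 108, 113, 124, 135, 150, 155, 158, 173, 182, 187]

Fragments:
  [0,6): 6 bp
  [6,29): 23 bp
  [29,51): 22 bp
  [51,54): 3 bp
  [54,64): 10 bp
  [64,70): 6 bp
  [70,93): 23 bp
  [93,96): 3 bp
  [96,103): 7 bp
  [103,108): 5 bp
  [108,113): 5 bp
  [113,124): 11 bp
  [124,135): 11 bp
  [135,150): 15 bp
  [150,155): 5 bp
  [155,158): 3 bp
  [158,173): 15 bp
  [173,182): 9 bp
  [182,187): 5 bp
  [187,195): 8 bp

[3,3,3,5,5,5,5,6,6,7,8,9,10,11,11,15,15,22,23,23]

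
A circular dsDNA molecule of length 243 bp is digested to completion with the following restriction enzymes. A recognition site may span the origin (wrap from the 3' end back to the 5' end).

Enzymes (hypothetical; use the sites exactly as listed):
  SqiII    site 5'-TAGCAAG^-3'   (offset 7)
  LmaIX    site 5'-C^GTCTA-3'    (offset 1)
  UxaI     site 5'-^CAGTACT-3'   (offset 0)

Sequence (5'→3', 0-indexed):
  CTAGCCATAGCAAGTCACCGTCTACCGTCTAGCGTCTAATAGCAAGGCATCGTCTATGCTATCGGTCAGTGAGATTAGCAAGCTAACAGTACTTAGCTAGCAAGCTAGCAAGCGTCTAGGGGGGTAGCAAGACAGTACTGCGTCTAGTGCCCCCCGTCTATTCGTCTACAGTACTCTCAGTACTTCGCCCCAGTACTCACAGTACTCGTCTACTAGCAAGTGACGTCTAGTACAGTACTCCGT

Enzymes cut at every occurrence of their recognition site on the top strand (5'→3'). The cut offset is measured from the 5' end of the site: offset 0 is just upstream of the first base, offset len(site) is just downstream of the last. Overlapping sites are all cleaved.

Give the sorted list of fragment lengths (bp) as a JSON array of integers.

[1,1,4,4,5,5,5,7,7,8,8,8,8,9,9,9,9,13,13,13,14,16,18,18,31]

Site scan:
  SqiII TAGCAAG/7: at [7, 39, 75, 97, 105, 124, 213] ⇒ [14, 46, 82, 104, 112, 131, 220]
  LmaIX CGTCTA/1: at [18, 25, 32, 50, 112, 140, 154, 162, 206, 223, 240] ⇒ [19, 26, 33, 51, 113, 141, 155, 163, 207, 224, 241]
  UxaI CAGTACT/0: at [86, 132, 168, 177, 190, 199, 232] ⇒ [86, 132, 168, 177, 190, 199, 232]

All cut coordinates (distinct, sorted): [14, 19, 26, 33, 46, 51, 82, 86, 104, 112, 113, 131, 132, 141, 155, 163, 168, 177, 190, 199, 207, 220, 224, 232, 241]

Fragment lengths:
  14→19: 5 bp
  19→26: 7 bp
  26→33: 7 bp
  33→46: 13 bp
  46→51: 5 bp
  51→82: 31 bp
  82→86: 4 bp
  86→104: 18 bp
  104→112: 8 bp
  112→113: 1 bp
  113→131: 18 bp
  131→132: 1 bp
  132→141: 9 bp
  141→155: 14 bp
  155→163: 8 bp
  163→168: 5 bp
  168→177: 9 bp
  177→190: 13 bp
  190→199: 9 bp
  199→207: 8 bp
  207→220: 13 bp
  220→224: 4 bp
  224→232: 8 bp
  232→241: 9 bp
  241→14 (wrap): 243-241+14 = 16 bp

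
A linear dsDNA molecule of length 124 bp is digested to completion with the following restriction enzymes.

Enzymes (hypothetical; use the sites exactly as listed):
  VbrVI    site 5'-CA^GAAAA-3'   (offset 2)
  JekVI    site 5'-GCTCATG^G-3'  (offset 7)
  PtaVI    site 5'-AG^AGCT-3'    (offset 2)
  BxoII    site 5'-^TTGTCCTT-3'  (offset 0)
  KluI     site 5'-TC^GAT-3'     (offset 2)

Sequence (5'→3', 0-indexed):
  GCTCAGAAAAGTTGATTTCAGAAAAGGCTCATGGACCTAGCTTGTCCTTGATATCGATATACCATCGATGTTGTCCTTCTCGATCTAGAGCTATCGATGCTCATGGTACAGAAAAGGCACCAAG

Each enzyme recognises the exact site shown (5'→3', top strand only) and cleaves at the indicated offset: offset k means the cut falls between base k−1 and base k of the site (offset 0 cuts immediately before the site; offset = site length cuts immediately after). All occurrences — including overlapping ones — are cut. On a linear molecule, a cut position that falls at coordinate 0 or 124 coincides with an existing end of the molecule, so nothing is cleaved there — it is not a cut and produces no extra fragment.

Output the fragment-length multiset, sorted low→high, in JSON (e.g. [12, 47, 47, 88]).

Site scan:
  VbrVI CAGAAAA/2: at [3, 18, 108] ⇒ [5, 20, 110]
  JekVI GCTCATGG/7: at [26, 98] ⇒ [33, 105]
  PtaVI AGAGCT/2: at [86] ⇒ [88]
  BxoII TTGTCCTT/0: at [41, 70] ⇒ [41, 70]
  KluI TCGAT/2: at [53, 64, 79, 93] ⇒ [55, 66, 81, 95]

All cut coordinates (distinct, sorted): [5, 20, 33, 41, 55, 66, 70, 81, 88, 95, 105, 110]

Fragments:
  [0,5): 5 bp
  [5,20): 15 bp
  [20,33): 13 bp
  [33,41): 8 bp
  [41,55): 14 bp
  [55,66): 11 bp
  [66,70): 4 bp
  [70,81): 11 bp
  [81,88): 7 bp
  [88,95): 7 bp
  [95,105): 10 bp
  [105,110): 5 bp
  [110,124): 14 bp

[4,5,5,7,7,8,10,11,11,13,14,14,15]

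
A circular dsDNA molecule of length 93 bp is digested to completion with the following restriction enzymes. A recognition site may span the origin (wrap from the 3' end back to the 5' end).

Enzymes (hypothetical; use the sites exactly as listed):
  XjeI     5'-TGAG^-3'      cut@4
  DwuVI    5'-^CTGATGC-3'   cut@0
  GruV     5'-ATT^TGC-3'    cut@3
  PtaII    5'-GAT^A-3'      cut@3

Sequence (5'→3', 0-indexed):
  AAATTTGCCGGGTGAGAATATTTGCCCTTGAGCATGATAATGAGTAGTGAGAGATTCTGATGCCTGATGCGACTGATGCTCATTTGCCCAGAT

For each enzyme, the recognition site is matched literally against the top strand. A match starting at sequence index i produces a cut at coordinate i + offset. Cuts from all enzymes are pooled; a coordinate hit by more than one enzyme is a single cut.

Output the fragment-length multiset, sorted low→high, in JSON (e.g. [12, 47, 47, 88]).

Per-enzyme occurrences:
  XjeI (TGAG, off=4): starts [12, 28, 40, 47] → cuts [16, 32, 44, 51]
  DwuVI (CTGATGC, off=0): starts [56, 63, 72] → cuts [56, 63, 72]
  GruV (ATTTGC, off=3): starts [2, 19, 81] → cuts [5, 22, 84]
  PtaII (GATA, off=3): starts [35, 90] → cuts [0, 38]

All cut coordinates (distinct, sorted): [0, 5, 16, 22, 32, 38, 44, 51, 56, 63, 72, 84]

Fragments:
  0→5: 5 bp
  5→16: 11 bp
  16→22: 6 bp
  22→32: 10 bp
  32→38: 6 bp
  38→44: 6 bp
  44→51: 7 bp
  51→56: 5 bp
  56→63: 7 bp
  63→72: 9 bp
  72→84: 12 bp
  84→0 (wrap): 93-84+0 = 9 bp

[5,5,6,6,6,7,7,9,9,10,11,12]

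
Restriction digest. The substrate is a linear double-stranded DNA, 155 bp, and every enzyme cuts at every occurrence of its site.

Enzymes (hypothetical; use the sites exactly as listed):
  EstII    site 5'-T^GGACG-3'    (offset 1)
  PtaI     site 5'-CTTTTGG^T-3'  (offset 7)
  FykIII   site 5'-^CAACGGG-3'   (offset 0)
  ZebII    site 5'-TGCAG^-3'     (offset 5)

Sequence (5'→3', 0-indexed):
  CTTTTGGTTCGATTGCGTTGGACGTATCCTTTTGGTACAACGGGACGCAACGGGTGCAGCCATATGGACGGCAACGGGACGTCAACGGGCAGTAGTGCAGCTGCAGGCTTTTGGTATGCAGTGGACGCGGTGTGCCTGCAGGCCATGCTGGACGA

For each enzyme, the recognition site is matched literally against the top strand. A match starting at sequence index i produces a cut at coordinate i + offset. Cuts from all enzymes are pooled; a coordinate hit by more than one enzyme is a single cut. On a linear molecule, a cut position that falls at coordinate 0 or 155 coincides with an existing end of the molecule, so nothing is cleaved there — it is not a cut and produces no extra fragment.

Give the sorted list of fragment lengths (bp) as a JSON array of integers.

[1,2,6,6,6,6,7,7,8,8,10,11,12,12,16,18,19]

Site scan:
  EstII (TGGACG, off=1): starts [18, 64, 121, 148] → cuts [19, 65, 122, 149]
  PtaI (CTTTTGGT, off=7): starts [0, 28, 107] → cuts [7, 35, 114]
  FykIII (CAACGGG, off=0): starts [37, 47, 71, 82] → cuts [37, 47, 71, 82]
  ZebII (TGCAG, off=5): starts [54, 95, 101, 116, 136] → cuts [59, 100, 106, 121, 141]

Pooled cuts: [7, 19, 35, 37, 47, 59, 65, 71, 82, 100, 106, 114, 121, 122, 141, 149]

Fragment lengths:
  [0,7): 7 bp
  [7,19): 12 bp
  [19,35): 16 bp
  [35,37): 2 bp
  [37,47): 10 bp
  [47,59): 12 bp
  [59,65): 6 bp
  [65,71): 6 bp
  [71,82): 11 bp
  [82,100): 18 bp
  [100,106): 6 bp
  [106,114): 8 bp
  [114,121): 7 bp
  [121,122): 1 bp
  [122,141): 19 bp
  [141,149): 8 bp
  [149,155): 6 bp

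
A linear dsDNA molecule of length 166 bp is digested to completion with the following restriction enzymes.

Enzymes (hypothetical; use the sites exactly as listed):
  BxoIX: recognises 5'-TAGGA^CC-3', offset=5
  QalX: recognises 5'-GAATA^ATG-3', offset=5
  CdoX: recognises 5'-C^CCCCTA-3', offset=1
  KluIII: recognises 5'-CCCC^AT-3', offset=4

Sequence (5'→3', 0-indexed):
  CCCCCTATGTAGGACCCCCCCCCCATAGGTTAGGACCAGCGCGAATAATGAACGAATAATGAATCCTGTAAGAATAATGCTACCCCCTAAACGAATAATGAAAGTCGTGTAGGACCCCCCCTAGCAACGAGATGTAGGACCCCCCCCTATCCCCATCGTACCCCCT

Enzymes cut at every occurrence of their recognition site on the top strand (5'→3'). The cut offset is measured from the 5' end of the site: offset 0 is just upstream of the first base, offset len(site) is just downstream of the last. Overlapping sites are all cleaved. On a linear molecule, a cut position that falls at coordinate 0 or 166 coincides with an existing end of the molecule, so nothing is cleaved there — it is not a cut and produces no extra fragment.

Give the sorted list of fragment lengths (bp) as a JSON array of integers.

Site scan:
  BxoIX TAGGACC/5: at [9, 30, 109, 134] ⇒ [14, 35, 114, 139]
  QalX GAATAATG/5: at [42, 53, 71, 92] ⇒ [47, 58, 76, 97]
  CdoX CCCCCTA/1: at [0, 82, 116, 142] ⇒ [1, 83, 117, 143]
  KluIII CCCCAT/4: at [20, 150] ⇒ [24, 154]

All cut coordinates (distinct, sorted): [1, 14, 24, 35, 47, 58, 76, 83, 97, 114, 117, 139, 143, 154]

Fragments:
  [0,1): 1 bp
  [1,14): 13 bp
  [14,24): 10 bp
  [24,35): 11 bp
  [35,47): 12 bp
  [47,58): 11 bp
  [58,76): 18 bp
  [76,83): 7 bp
  [83,97): 14 bp
  [97,114): 17 bp
  [114,117): 3 bp
  [117,139): 22 bp
  [139,143): 4 bp
  [143,154): 11 bp
  [154,166): 12 bp

[1,3,4,7,10,11,11,11,12,12,13,14,17,18,22]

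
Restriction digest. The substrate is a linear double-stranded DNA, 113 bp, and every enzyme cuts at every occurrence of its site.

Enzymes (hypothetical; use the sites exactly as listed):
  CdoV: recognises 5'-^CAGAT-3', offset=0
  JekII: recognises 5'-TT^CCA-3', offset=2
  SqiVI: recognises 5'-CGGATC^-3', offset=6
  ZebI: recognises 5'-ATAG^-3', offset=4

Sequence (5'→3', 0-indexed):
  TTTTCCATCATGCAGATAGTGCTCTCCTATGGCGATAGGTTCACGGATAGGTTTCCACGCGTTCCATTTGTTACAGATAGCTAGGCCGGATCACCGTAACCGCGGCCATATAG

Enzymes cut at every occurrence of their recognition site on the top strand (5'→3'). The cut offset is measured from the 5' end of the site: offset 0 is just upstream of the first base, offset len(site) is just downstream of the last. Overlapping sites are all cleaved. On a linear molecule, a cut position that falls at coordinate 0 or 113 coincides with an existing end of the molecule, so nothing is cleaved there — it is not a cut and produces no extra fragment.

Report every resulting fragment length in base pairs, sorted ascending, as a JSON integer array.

[4,4,7,7,8,9,10,12,12,19,21]

Scan for sites:
  CdoV (CAGAT, off=0): starts [12, 73] → cuts [12, 73]
  JekII (TTCCA, off=2): starts [2, 52, 61] → cuts [4, 54, 63]
  SqiVI (CGGATC, off=6): starts [86] → cuts [92]
  ZebI (ATAG, off=4): starts [15, 34, 46, 76, 109] → cuts [19, 38, 50, 80] (position 113 is a terminus of the linear molecule — no cut)

Pooled cuts: [4, 12, 19, 38, 50, 54, 63, 73, 80, 92]

Fragment lengths:
  [0,4): 4 bp
  [4,12): 8 bp
  [12,19): 7 bp
  [19,38): 19 bp
  [38,50): 12 bp
  [50,54): 4 bp
  [54,63): 9 bp
  [63,73): 10 bp
  [73,80): 7 bp
  [80,92): 12 bp
  [92,113): 21 bp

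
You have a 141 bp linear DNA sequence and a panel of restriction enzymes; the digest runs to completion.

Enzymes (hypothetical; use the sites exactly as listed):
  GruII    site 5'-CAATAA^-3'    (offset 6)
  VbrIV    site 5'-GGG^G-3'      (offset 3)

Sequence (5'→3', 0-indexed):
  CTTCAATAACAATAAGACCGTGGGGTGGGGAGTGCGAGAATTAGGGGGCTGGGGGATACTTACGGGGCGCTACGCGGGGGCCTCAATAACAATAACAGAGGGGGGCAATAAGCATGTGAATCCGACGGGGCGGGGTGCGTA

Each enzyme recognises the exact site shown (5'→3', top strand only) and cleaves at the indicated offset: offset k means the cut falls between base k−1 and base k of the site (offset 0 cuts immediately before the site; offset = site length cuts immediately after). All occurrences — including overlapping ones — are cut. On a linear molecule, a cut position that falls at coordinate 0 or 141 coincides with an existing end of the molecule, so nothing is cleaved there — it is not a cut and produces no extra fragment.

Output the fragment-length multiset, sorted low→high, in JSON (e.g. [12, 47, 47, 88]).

[1,1,1,1,1,5,5,6,6,6,7,7,7,9,9,10,12,12,17,18]

Scan for sites:
  GruII CAATAA/6: at [3, 9, 83, 89, 105] ⇒ [9, 15, 89, 95, 111]
  VbrIV GGGG/3: at [21, 26, 43, 44, 50, 51, 63, 75, 76, 99, 100, 101, 126, 131] ⇒ [24, 29, 46, 47, 53, 54, 66, 78, 79, 102, 103, 104, 129, 134]

All cut coordinates (distinct, sorted): [9, 15, 24, 29, 46, 47, 53, 54, 66, 78, 79, 89, 95, 102, 103, 104, 111, 129, 134]

Fragments:
  [0,9): 9 bp
  [9,15): 6 bp
  [15,24): 9 bp
  [24,29): 5 bp
  [29,46): 17 bp
  [46,47): 1 bp
  [47,53): 6 bp
  [53,54): 1 bp
  [54,66): 12 bp
  [66,78): 12 bp
  [78,79): 1 bp
  [79,89): 10 bp
  [89,95): 6 bp
  [95,102): 7 bp
  [102,103): 1 bp
  [103,104): 1 bp
  [104,111): 7 bp
  [111,129): 18 bp
  [129,134): 5 bp
  [134,141): 7 bp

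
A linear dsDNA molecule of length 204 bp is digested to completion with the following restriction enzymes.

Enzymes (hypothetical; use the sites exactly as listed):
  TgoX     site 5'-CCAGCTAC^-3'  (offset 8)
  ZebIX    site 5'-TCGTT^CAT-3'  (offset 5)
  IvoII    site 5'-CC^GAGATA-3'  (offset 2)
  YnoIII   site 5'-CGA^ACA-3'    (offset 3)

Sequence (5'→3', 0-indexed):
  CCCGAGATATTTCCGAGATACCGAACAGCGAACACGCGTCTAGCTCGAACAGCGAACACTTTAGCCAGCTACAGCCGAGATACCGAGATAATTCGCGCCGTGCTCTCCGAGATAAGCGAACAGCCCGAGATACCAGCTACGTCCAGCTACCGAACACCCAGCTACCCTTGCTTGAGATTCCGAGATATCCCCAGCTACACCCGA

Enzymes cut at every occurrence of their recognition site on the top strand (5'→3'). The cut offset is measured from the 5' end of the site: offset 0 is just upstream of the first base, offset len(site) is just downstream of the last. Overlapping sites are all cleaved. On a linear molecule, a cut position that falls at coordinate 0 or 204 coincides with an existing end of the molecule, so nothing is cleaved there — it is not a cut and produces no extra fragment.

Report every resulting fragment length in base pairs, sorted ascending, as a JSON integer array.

Site scan:
  TgoX CCAGCTAC/8: at [64, 132, 142, 157, 190] ⇒ [72, 140, 150, 165, 198]
  ZebIX (TCGTTCAT, off=5): no sites
  IvoII CCGAGATA/2: at [1, 12, 74, 82, 106, 124, 179] ⇒ [3, 14, 76, 84, 108, 126, 181]
  YnoIII CGAACA/3: at [21, 28, 45, 52, 116, 150] ⇒ [24, 31, 48, 55, 119, 153]

All cut coordinates (distinct, sorted): [3, 14, 24, 31, 48, 55, 72, 76, 84, 108, 119, 126, 140, 150, 153, 165, 181, 198]

Fragments:
  [0,3): 3 bp
  [3,14): 11 bp
  [14,24): 10 bp
  [24,31): 7 bp
  [31,48): 17 bp
  [48,55): 7 bp
  [55,72): 17 bp
  [72,76): 4 bp
  [76,84): 8 bp
  [84,108): 24 bp
  [108,119): 11 bp
  [119,126): 7 bp
  [126,140): 14 bp
  [140,150): 10 bp
  [150,153): 3 bp
  [153,165): 12 bp
  [165,181): 16 bp
  [181,198): 17 bp
  [198,204): 6 bp

[3,3,4,6,7,7,7,8,10,10,11,11,12,14,16,17,17,17,24]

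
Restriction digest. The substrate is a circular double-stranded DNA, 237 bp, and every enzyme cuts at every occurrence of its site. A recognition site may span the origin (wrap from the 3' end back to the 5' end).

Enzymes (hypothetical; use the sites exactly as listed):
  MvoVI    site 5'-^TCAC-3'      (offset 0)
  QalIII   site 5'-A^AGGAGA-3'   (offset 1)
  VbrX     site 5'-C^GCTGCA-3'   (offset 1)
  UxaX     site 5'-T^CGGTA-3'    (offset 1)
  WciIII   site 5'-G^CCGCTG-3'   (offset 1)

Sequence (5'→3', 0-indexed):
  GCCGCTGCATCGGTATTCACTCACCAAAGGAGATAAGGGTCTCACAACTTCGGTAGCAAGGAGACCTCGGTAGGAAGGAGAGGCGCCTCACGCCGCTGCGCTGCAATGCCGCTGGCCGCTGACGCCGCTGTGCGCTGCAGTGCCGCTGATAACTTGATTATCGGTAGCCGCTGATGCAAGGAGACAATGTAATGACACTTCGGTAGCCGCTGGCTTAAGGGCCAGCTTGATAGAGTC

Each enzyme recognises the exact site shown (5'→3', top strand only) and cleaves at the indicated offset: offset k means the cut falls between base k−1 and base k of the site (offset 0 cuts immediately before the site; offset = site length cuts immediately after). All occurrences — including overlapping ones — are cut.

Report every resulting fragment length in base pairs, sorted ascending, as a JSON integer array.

[2,4,5,6,6,6,7,7,7,7,8,8,9,9,9,9,9,9,11,12,14,19,22,32]

Scan for sites:
  MvoVI TCAC/0: at [16, 20, 41, 87] ⇒ [16, 20, 41, 87]
  QalIII AAGGAGA/1: at [26, 57, 74, 177] ⇒ [27, 58, 75, 178]
  VbrX CGCTGCA/1: at [2, 98, 132] ⇒ [3, 99, 133]
  UxaX TCGGTA/1: at [9, 49, 66, 160, 199] ⇒ [10, 50, 67, 161, 200]
  WciIII GCCGCTG/1: at [0, 91, 107, 114, 123, 141, 166, 205] ⇒ [1, 92, 108, 115, 124, 142, 167, 206]

Pooled cuts: [1, 3, 10, 16, 20, 27, 41, 50, 58, 67, 75, 87, 92, 99, 108, 115, 124, 133, 142, 161, 167, 178, 200, 206]

Fragments:
  1→3: 2 bp
  3→10: 7 bp
  10→16: 6 bp
  16→20: 4 bp
  20→27: 7 bp
  27→41: 14 bp
  41→50: 9 bp
  50→58: 8 bp
  58→67: 9 bp
  67→75: 8 bp
  75→87: 12 bp
  87→92: 5 bp
  92→99: 7 bp
  99→108: 9 bp
  108→115: 7 bp
  115→124: 9 bp
  124→133: 9 bp
  133→142: 9 bp
  142→161: 19 bp
  161→167: 6 bp
  167→178: 11 bp
  178→200: 22 bp
  200→206: 6 bp
  206→1 (wrap): 237-206+1 = 32 bp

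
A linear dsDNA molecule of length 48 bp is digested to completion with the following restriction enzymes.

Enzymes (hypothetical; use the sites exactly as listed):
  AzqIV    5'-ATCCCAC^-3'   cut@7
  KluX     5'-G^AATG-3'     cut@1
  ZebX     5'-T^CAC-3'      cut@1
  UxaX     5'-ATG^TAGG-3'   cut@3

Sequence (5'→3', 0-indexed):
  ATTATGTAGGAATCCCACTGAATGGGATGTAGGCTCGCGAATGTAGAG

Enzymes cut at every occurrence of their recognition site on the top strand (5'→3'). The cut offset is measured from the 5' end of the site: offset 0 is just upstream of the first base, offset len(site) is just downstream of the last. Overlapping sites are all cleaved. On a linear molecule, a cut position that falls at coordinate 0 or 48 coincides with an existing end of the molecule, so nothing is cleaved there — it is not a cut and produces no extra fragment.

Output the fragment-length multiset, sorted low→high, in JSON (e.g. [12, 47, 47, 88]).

[2,6,9,9,10,12]

Per-enzyme occurrences:
  AzqIV (ATCCCAC, off=7): starts [11] → cuts [18]
  KluX (GAATG, off=1): starts [19, 38] → cuts [20, 39]
  ZebX (TCAC, off=1): no sites
  UxaX (ATGTAGG, off=3): starts [3, 26] → cuts [6, 29]

All cut coordinates (distinct, sorted): [6, 18, 20, 29, 39]

Fragment lengths:
  [0,6): 6 bp
  [6,18): 12 bp
  [18,20): 2 bp
  [20,29): 9 bp
  [29,39): 10 bp
  [39,48): 9 bp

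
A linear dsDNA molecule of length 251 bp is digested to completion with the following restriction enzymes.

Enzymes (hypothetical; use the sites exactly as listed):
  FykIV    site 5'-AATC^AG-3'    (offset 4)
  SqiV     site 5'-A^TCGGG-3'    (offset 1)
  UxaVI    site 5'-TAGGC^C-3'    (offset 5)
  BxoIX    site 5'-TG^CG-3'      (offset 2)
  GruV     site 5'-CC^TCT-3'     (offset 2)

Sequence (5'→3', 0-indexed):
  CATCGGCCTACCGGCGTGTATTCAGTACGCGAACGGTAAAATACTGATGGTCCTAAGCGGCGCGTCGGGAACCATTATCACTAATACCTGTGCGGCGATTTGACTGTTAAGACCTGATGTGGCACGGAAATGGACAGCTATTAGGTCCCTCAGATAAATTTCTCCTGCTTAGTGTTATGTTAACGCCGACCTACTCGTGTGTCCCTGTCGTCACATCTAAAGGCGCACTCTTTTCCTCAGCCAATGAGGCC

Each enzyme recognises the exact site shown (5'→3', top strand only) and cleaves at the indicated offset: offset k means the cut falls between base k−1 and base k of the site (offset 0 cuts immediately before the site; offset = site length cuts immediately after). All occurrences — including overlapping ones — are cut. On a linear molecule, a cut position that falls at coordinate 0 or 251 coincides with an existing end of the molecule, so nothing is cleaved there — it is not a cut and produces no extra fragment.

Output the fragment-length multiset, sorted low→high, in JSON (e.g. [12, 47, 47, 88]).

Site scan:
  FykIV (AATCAG, off=4): no sites
  SqiV (ATCGGG, off=1): no sites
  UxaVI (TAGGCC, off=5): no sites
  BxoIX (TGCG, off=2): starts [90] → cuts [92]
  GruV (CCTCT, off=2): no sites

All cut coordinates (distinct, sorted): [92]

Fragment lengths:
  [0,92): 92 bp
  [92,251): 159 bp

[92,159]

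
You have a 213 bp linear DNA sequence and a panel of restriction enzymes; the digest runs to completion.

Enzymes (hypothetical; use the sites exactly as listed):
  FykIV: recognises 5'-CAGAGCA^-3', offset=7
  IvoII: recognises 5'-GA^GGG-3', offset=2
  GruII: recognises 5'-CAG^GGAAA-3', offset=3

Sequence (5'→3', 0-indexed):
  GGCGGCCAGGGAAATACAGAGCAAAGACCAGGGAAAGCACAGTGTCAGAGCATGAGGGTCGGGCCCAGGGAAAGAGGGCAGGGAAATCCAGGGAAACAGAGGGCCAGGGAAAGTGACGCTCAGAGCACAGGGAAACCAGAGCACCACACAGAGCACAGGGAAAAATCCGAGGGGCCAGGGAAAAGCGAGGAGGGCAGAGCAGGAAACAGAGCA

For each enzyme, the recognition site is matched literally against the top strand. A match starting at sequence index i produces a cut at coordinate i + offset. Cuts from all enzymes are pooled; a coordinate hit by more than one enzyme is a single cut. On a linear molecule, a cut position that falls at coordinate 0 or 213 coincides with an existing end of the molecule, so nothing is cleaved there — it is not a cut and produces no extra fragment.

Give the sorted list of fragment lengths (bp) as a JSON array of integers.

Site scan:
  FykIV (CAGAGCA, off=7): starts [16, 45, 120, 136, 148, 194, 206] → cuts [23, 52, 127, 143, 155, 201] (position 213 is a terminus of the linear molecule — no cut)
  IvoII (GAGGG, off=2): starts [53, 73, 98, 168, 189] → cuts [55, 75, 100, 170, 191]
  GruII (CAGGGAAA, off=3): starts [6, 28, 65, 78, 88, 104, 127, 155, 175] → cuts [9, 31, 68, 81, 91, 107, 130, 158, 178]

All cut coordinates (distinct, sorted): [9, 23, 31, 52, 55, 68, 75, 81, 91, 100, 107, 127, 130, 143, 155, 158, 170, 178, 191, 201]

Fragments:
  [0,9): 9 bp
  [9,23): 14 bp
  [23,31): 8 bp
  [31,52): 21 bp
  [52,55): 3 bp
  [55,68): 13 bp
  [68,75): 7 bp
  [75,81): 6 bp
  [81,91): 10 bp
  [91,100): 9 bp
  [100,107): 7 bp
  [107,127): 20 bp
  [127,130): 3 bp
  [130,143): 13 bp
  [143,155): 12 bp
  [155,158): 3 bp
  [158,170): 12 bp
  [170,178): 8 bp
  [178,191): 13 bp
  [191,201): 10 bp
  [201,213): 12 bp

[3,3,3,6,7,7,8,8,9,9,10,10,12,12,12,13,13,13,14,20,21]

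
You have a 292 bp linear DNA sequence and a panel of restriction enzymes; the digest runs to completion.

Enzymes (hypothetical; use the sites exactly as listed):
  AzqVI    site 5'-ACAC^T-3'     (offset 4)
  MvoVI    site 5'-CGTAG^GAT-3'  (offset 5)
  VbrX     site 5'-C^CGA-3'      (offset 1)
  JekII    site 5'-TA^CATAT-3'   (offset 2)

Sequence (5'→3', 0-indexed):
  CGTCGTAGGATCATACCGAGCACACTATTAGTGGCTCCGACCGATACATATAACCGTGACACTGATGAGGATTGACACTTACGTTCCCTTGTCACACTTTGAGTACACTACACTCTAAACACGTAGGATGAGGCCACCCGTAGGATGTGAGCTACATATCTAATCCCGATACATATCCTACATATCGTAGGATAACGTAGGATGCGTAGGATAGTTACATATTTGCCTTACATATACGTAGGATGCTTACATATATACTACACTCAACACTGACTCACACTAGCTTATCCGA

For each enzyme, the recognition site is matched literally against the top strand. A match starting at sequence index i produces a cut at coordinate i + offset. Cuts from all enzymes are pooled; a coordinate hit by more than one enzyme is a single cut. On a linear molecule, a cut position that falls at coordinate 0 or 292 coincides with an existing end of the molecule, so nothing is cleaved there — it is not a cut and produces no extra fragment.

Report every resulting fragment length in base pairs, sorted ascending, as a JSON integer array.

Site scan:
  AzqVI (ACACT, off=4): starts [21, 58, 74, 93, 104, 109, 259, 266, 276] → cuts [25, 62, 78, 97, 108, 113, 263, 270, 280]
  MvoVI (CGTAGGAT, off=5): starts [3, 121, 138, 185, 195, 204, 236] → cuts [8, 126, 143, 190, 200, 209, 241]
  VbrX (CCGA, off=1): starts [15, 36, 40, 165, 288] → cuts [16, 37, 41, 166, 289]
  JekII (TACATAT, off=2): starts [44, 152, 169, 178, 215, 228, 247] → cuts [46, 154, 171, 180, 217, 230, 249]

Pooled cuts: [8, 16, 25, 37, 41, 46, 62, 78, 97, 108, 113, 126, 143, 154, 166, 171, 180, 190, 200, 209, 217, 230, 241, 249, 263, 270, 280, 289]

Fragment lengths:
  [0,8): 8 bp
  [8,16): 8 bp
  [16,25): 9 bp
  [25,37): 12 bp
  [37,41): 4 bp
  [41,46): 5 bp
  [46,62): 16 bp
  [62,78): 16 bp
  [78,97): 19 bp
  [97,108): 11 bp
  [108,113): 5 bp
  [113,126): 13 bp
  [126,143): 17 bp
  [143,154): 11 bp
  [154,166): 12 bp
  [166,171): 5 bp
  [171,180): 9 bp
  [180,190): 10 bp
  [190,200): 10 bp
  [200,209): 9 bp
  [209,217): 8 bp
  [217,230): 13 bp
  [230,241): 11 bp
  [241,249): 8 bp
  [249,263): 14 bp
  [263,270): 7 bp
  [270,280): 10 bp
  [280,289): 9 bp
  [289,292): 3 bp

[3,4,5,5,5,7,8,8,8,8,9,9,9,9,10,10,10,11,11,11,12,12,13,13,14,16,16,17,19]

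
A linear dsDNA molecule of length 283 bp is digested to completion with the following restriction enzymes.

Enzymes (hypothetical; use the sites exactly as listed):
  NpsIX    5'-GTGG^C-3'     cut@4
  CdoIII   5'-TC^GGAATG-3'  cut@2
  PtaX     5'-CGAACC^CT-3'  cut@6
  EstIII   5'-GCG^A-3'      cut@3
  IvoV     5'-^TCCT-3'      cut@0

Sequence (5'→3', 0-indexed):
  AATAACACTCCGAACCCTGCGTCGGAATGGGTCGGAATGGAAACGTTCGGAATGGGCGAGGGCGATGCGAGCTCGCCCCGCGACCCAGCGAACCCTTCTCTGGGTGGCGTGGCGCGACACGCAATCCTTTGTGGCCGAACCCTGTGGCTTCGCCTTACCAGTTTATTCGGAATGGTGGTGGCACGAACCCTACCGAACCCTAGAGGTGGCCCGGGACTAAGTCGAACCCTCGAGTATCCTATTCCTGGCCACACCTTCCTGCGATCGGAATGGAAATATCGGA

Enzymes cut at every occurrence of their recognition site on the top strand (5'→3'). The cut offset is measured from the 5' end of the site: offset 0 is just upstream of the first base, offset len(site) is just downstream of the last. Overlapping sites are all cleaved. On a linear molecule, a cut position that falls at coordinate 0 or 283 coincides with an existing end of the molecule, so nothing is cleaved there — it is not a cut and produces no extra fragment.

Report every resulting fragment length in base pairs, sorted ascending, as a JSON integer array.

[3,4,4,5,5,6,6,6,7,7,7,8,8,8,8,10,10,10,10,10,13,13,13,14,15,16,17,19,21]

Scan for sites:
  NpsIX GTGGC/4: at [103, 108, 130, 143, 177, 205] ⇒ [107, 112, 134, 147, 181, 209]
  CdoIII TCGGAATG/2: at [21, 31, 46, 166, 264] ⇒ [23, 33, 48, 168, 266]
  PtaX CGAACCCT/6: at [10, 88, 135, 183, 193, 222] ⇒ [16, 94, 141, 189, 199, 228]
  EstIII GCGA/3: at [55, 61, 66, 79, 87, 113, 260] ⇒ [58, 64, 69, 82, 90, 116, 263]
  IvoV TCCT/0: at [124, 236, 242, 256] ⇒ [124, 236, 242, 256]

Pooled cuts: [16, 23, 33, 48, 58, 64, 69, 82, 90, 94, 107, 112, 116, 124, 134, 141, 147, 168, 181, 189, 199, 209, 228, 236, 242, 256, 263, 266]

Fragment lengths:
  [0,16): 16 bp
  [16,23): 7 bp
  [23,33): 10 bp
  [33,48): 15 bp
  [48,58): 10 bp
  [58,64): 6 bp
  [64,69): 5 bp
  [69,82): 13 bp
  [82,90): 8 bp
  [90,94): 4 bp
  [94,107): 13 bp
  [107,112): 5 bp
  [112,116): 4 bp
  [116,124): 8 bp
  [124,134): 10 bp
  [134,141): 7 bp
  [141,147): 6 bp
  [147,168): 21 bp
  [168,181): 13 bp
  [181,189): 8 bp
  [189,199): 10 bp
  [199,209): 10 bp
  [209,228): 19 bp
  [228,236): 8 bp
  [236,242): 6 bp
  [242,256): 14 bp
  [256,263): 7 bp
  [263,266): 3 bp
  [266,283): 17 bp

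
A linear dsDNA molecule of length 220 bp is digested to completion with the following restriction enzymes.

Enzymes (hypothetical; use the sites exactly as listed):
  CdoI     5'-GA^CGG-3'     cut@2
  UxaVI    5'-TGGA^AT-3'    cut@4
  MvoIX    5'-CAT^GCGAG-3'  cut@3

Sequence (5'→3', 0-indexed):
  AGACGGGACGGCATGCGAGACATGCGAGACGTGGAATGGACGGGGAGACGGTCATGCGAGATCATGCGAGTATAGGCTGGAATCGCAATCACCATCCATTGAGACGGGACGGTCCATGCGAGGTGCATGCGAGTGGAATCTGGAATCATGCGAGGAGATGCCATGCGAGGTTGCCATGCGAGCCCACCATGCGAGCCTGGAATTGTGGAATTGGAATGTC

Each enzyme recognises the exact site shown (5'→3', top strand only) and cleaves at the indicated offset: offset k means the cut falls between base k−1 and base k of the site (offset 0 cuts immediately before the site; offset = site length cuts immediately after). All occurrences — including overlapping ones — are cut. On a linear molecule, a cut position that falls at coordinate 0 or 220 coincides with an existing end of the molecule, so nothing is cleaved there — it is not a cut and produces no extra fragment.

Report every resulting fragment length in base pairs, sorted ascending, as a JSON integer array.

[3,5,5,5,5,5,6,6,7,7,8,8,8,9,9,10,11,11,12,13,13,15,16,23]

Scan for sites:
  CdoI GACGG/2: at [1, 6, 38, 46, 102, 107] ⇒ [3, 8, 40, 48, 104, 109]
  UxaVI TGGAAT/4: at [31, 77, 133, 140, 197, 205, 211] ⇒ [35, 81, 137, 144, 201, 209, 215]
  MvoIX CATGCGAG/3: at [11, 20, 52, 62, 114, 125, 146, 161, 174, 187] ⇒ [14, 23, 55, 65, 117, 128, 149, 164, 177, 190]

Pooled cuts: [3, 8, 14, 23, 35, 40, 48, 55, 65, 81, 104, 109, 117, 128, 137, 144, 149, 164, 177, 190, 201, 209, 215]

Fragments:
  [0,3): 3 bp
  [3,8): 5 bp
  [8,14): 6 bp
  [14,23): 9 bp
  [23,35): 12 bp
  [35,40): 5 bp
  [40,48): 8 bp
  [48,55): 7 bp
  [55,65): 10 bp
  [65,81): 16 bp
  [81,104): 23 bp
  [104,109): 5 bp
  [109,117): 8 bp
  [117,128): 11 bp
  [128,137): 9 bp
  [137,144): 7 bp
  [144,149): 5 bp
  [149,164): 15 bp
  [164,177): 13 bp
  [177,190): 13 bp
  [190,201): 11 bp
  [201,209): 8 bp
  [209,215): 6 bp
  [215,220): 5 bp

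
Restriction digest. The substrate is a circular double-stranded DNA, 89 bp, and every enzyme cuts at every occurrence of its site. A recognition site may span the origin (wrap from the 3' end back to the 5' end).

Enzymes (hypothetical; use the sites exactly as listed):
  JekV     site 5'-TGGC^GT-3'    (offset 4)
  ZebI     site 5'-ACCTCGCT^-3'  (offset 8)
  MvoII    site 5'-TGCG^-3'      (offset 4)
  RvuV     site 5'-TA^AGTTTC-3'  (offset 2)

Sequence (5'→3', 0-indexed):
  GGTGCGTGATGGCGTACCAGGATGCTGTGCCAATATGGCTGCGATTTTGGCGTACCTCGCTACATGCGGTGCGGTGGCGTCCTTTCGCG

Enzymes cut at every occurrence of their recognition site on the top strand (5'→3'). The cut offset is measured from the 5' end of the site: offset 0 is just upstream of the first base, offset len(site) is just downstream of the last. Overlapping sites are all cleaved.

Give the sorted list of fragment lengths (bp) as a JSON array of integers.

Site scan:
  JekV TGGCGT/4: at [9, 47, 74] ⇒ [13, 51, 78]
  ZebI ACCTCGCT/8: at [53] ⇒ [61]
  MvoII TGCG/4: at [2, 39, 64, 69] ⇒ [6, 43, 68, 73]
  RvuV (TAAGTTTC, off=2): no sites

Pooled cuts: [6, 13, 43, 51, 61, 68, 73, 78]

Fragments:
  6→13: 7 bp
  13→43: 30 bp
  43→51: 8 bp
  51→61: 10 bp
  61→68: 7 bp
  68→73: 5 bp
  73→78: 5 bp
  78→6 (wrap): 89-78+6 = 17 bp

[5,5,7,7,8,10,17,30]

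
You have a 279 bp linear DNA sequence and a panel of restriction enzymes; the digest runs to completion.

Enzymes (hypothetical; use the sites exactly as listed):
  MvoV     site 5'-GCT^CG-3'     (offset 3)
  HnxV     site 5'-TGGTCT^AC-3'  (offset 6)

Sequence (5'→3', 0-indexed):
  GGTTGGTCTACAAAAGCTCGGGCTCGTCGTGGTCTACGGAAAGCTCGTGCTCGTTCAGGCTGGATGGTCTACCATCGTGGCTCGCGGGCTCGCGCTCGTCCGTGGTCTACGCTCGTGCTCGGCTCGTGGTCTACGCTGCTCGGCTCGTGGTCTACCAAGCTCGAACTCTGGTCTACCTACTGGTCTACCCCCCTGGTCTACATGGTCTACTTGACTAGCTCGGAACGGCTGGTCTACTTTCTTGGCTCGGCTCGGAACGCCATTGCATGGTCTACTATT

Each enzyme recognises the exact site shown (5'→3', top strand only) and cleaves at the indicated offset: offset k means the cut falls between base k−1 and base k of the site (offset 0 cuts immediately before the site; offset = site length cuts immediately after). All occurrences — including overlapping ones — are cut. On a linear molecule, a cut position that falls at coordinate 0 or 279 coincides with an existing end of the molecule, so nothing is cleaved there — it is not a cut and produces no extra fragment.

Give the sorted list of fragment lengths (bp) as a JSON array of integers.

[5,5,5,5,6,6,6,6,6,8,8,8,8,8,9,9,9,10,11,12,12,12,12,12,13,13,15,19,21]

Site scan:
  MvoV GCTCG/3: at [15, 21, 42, 48, 79, 87, 93, 110, 116, 121, 137, 142, 158, 217, 244, 249] ⇒ [18, 24, 45, 51, 82, 90, 96, 113, 119, 124, 140, 145, 161, 220, 247, 252]
  HnxV TGGTCTAC/6: at [3, 29, 64, 102, 126, 147, 168, 180, 193, 202, 229, 267] ⇒ [9, 35, 70, 108, 132, 153, 174, 186, 199, 208, 235, 273]

All cut coordinates (distinct, sorted): [9, 18, 24, 35, 45, 51, 70, 82, 90, 96, 108, 113, 119, 124, 132, 140, 145, 153, 161, 174, 186, 199, 208, 220, 235, 247, 252, 273]

Fragments:
  [0,9): 9 bp
  [9,18): 9 bp
  [18,24): 6 bp
  [24,35): 11 bp
  [35,45): 10 bp
  [45,51): 6 bp
  [51,70): 19 bp
  [70,82): 12 bp
  [82,90): 8 bp
  [90,96): 6 bp
  [96,108): 12 bp
  [108,113): 5 bp
  [113,119): 6 bp
  [119,124): 5 bp
  [124,132): 8 bp
  [132,140): 8 bp
  [140,145): 5 bp
  [145,153): 8 bp
  [153,161): 8 bp
  [161,174): 13 bp
  [174,186): 12 bp
  [186,199): 13 bp
  [199,208): 9 bp
  [208,220): 12 bp
  [220,235): 15 bp
  [235,247): 12 bp
  [247,252): 5 bp
  [252,273): 21 bp
  [273,279): 6 bp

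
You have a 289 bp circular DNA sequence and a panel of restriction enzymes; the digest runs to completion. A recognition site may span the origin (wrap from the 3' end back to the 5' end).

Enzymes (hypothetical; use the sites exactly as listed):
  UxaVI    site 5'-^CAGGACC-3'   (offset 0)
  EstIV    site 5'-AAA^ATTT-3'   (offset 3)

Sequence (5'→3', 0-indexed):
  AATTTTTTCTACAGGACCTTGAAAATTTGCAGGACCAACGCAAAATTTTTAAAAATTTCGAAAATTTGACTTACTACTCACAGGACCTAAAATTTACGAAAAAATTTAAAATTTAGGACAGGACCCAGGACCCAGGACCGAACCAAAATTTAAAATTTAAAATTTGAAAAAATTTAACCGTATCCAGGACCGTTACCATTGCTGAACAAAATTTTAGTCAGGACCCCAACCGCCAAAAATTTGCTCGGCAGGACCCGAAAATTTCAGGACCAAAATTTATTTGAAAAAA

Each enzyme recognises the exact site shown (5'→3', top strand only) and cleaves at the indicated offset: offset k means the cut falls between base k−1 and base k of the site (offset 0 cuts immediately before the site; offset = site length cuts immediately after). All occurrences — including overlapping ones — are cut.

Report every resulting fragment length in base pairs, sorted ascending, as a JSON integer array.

[4,5,7,7,7,7,7,8,8,9,10,10,10,10,10,11,12,12,13,13,15,15,16,17,20,26]

Scan for sites:
  UxaVI (CAGGACC, off=0): starts [11, 29, 80, 118, 125, 132, 184, 218, 248, 264] → cuts [11, 29, 80, 118, 125, 132, 184, 218, 248, 264]
  EstIV (AAAATTT, off=3): starts [21, 41, 51, 60, 88, 100, 107, 144, 151, 158, 168, 207, 235, 257, 271, 287] → cuts [1, 24, 44, 54, 63, 91, 103, 110, 147, 154, 161, 171, 210, 238, 260, 274]

Pooled cuts: [1, 11, 24, 29, 44, 54, 63, 80, 91, 103, 110, 118, 125, 132, 147, 154, 161, 171, 184, 210, 218, 238, 248, 260, 264, 274]

Fragment lengths:
  1→11: 10 bp
  11→24: 13 bp
  24→29: 5 bp
  29→44: 15 bp
  44→54: 10 bp
  54→63: 9 bp
  63→80: 17 bp
  80→91: 11 bp
  91→103: 12 bp
  103→110: 7 bp
  110→118: 8 bp
  118→125: 7 bp
  125→132: 7 bp
  132→147: 15 bp
  147→154: 7 bp
  154→161: 7 bp
  161→171: 10 bp
  171→184: 13 bp
  184→210: 26 bp
  210→218: 8 bp
  218→238: 20 bp
  238→248: 10 bp
  248→260: 12 bp
  260→264: 4 bp
  264→274: 10 bp
  274→1 (wrap): 289-274+1 = 16 bp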